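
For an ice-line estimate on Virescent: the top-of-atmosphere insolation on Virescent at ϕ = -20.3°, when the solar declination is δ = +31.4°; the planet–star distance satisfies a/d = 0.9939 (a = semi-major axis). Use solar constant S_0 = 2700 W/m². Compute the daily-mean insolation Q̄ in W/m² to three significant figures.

Q̄ ≈ 456 W/m²

cos h₀ = −tan(-20.3°) tan(+31.400°) = 0.2258, h₀ = 1.3430 rad.
Bracket: h₀ sin ϕ sin δ + cos ϕ cos δ sin h₀ = 1.3430×-0.34694×0.52101 + 0.93789×0.85355×0.97417 = -0.242760 + 0.779858 = 0.537098.
Inverse-square distance factor (a/d)² = 0.9939² = 0.987837.
Q̄ = (S_0/π) × 0.987837 × [bracket] = (2700/π) × 0.987837 × 0.537098 = 456.0 W/m².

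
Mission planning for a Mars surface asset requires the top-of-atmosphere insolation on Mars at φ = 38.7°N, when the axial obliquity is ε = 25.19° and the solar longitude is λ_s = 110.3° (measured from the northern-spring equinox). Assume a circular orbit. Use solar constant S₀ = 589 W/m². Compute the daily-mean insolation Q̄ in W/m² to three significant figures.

Solar declination: sin δ = sin ε · sin λ_s = sin 25.19° × sin 110.3° = 0.39919, so δ = +23.527°.
cos H₀ = −tan(+38.7°) tan(+23.527°) = -0.3488, H₀ = 1.9271 rad.
Bracket: H₀ sin φ sin δ + cos φ cos δ sin H₀ = 1.9271×0.62524×0.39919 + 0.78043×0.91687×0.93720 = 0.480984 + 0.670616 = 1.151600.
Q̄ = (S₀/π) × [bracket] = (589/π) × 1.151600 = 215.9 W/m².

Q̄ ≈ 216 W/m²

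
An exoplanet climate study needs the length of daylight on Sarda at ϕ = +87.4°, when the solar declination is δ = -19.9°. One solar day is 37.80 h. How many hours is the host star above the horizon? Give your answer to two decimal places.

0.00 h

cos h₀ = −tan ϕ · tan δ = 7.9717 ≥ 1, so the host star never rises (polar night) and h₀ = 0.
Daylight = 2h₀/(2π) × 37.80 h = (0.0000/π) × 37.80 = 0.00 h.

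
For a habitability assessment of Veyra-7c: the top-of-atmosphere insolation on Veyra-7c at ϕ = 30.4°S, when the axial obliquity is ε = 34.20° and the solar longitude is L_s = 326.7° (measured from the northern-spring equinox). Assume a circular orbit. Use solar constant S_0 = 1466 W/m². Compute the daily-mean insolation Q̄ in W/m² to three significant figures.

Solar declination: sin δ = sin ε · sin L_s = sin 34.20° × sin 326.7° = -0.30860, so δ = -17.975°.
cos h₀ = −tan(-30.4°) tan(-17.975°) = -0.1903, h₀ = 1.7623 rad.
Bracket: h₀ sin ϕ sin δ + cos ϕ cos δ sin h₀ = 1.7623×-0.50603×-0.30860 + 0.86251×0.95119×0.98172 = 0.275202 + 0.805414 = 1.080616.
Q̄ = (S_0/π) × [bracket] = (1466/π) × 1.080616 = 504.3 W/m².

Q̄ ≈ 504 W/m²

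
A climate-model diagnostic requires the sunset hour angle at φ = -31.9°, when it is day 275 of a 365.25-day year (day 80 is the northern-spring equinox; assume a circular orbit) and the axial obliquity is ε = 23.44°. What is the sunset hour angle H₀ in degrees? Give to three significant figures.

Solar longitude: λ_s = 360° × (275 − 80)/365.25 = 192.197°.
sin δ = sin 23.44° × sin 192.197° = -0.08404, so δ = -4.821°.
cos H₀ = −tan φ · tan δ = −tan(-31.9°) × tan(-4.821°) = -0.0525, so H₀ = 1.6233 rad = 93.01°.

H₀ = 93.0°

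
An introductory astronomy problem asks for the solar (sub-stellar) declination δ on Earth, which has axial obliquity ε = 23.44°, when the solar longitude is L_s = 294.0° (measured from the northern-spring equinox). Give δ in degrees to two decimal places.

δ = -21.31°

sin δ = sin ε · sin L_s = sin 23.44° × sin 294.0° = -0.363398.
δ = arcsin(-0.363398) = -21.31°.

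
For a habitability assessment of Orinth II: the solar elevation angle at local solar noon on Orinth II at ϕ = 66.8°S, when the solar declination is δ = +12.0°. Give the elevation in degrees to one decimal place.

At local noon the hour angle is zero, so the zenith angle equals |ϕ − δ| = |-66.8° − (+12.000°)| = 78.800°.
Elevation = 90° − 78.800° = 11.2°.

11.2°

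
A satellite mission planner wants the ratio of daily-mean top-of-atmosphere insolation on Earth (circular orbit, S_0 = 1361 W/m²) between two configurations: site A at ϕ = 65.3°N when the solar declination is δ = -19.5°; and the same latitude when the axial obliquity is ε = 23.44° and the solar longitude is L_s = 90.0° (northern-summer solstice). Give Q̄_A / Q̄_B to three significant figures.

— Configuration A (ϕ=+65.3°):
cos h₀ = −tan(+65.3°) tan(-19.500°) = 0.7699, h₀ = 0.6921 rad.
Bracket: h₀ sin ϕ sin δ + cos ϕ cos δ sin h₀ = 0.6921×0.90851×-0.33381 + 0.41787×0.94264×0.63815 = -0.209893 + 0.251368 = 0.041475.
Q̄ = (S_0/π) × [bracket] = (1361/π) × 0.041475 = 17.968 W/m².
— Configuration B (ϕ=+65.3°):
Solar declination: sin δ = sin ε · sin L_s = sin 23.44° × sin 90.0° = 0.39779, so δ = +23.440°.
cos h₀ = −tan(+65.3°) tan(+23.440°) = -0.9426, h₀ = 2.8013 rad.
Bracket: h₀ sin ϕ sin δ + cos ϕ cos δ sin h₀ = 2.8013×0.90851×0.39779 + 0.41787×0.91748×0.33380 = 1.012379 + 0.127975 = 1.140354.
Q̄ = (S_0/π) × [bracket] = (1361/π) × 1.140354 = 494.02 W/m².
Ratio Q̄_A / Q̄_B = 17.968 / 494.02 = 0.03637.

Q̄_A / Q̄_B ≈ 0.0364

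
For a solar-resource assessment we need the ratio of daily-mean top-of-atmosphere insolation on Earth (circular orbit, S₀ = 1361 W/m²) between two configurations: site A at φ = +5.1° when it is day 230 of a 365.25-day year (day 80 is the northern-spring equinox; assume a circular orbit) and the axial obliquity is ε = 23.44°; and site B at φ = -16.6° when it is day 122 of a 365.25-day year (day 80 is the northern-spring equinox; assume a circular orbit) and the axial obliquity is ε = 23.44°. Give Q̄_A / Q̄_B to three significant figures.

— Configuration A (φ=+5.1°):
Solar longitude: λ_s = 360° × (230 − 80)/365.25 = 147.844°.
sin δ = sin 23.44° × sin 147.844° = 0.21171, so δ = +12.223°.
cos H₀ = −tan(+5.1°) tan(+12.223°) = -0.0193, H₀ = 1.5901 rad.
Bracket: H₀ sin φ sin δ + cos φ cos δ sin H₀ = 1.5901×0.08889×0.21171 + 0.99604×0.97733×0.99981 = 0.029924 + 0.973275 = 1.003199.
Q̄ = (S₀/π) × [bracket] = (1361/π) × 1.003199 = 434.61 W/m².
— Configuration B (φ=-16.6°):
Solar longitude: λ_s = 360° × (122 − 80)/365.25 = 41.396°.
sin δ = sin 23.44° × sin 41.396° = 0.26304, so δ = +15.251°.
cos H₀ = −tan(-16.6°) tan(+15.251°) = 0.0813, H₀ = 1.4894 rad.
Bracket: H₀ sin φ sin δ + cos φ cos δ sin H₀ = 1.4894×-0.28569×0.26304 + 0.95832×0.96478×0.99669 = -0.111925 + 0.921508 = 0.809583.
Q̄ = (S₀/π) × [bracket] = (1361/π) × 0.809583 = 350.73 W/m².
Ratio Q̄_A / Q̄_B = 434.61 / 350.73 = 1.239.

Q̄_A / Q̄_B ≈ 1.24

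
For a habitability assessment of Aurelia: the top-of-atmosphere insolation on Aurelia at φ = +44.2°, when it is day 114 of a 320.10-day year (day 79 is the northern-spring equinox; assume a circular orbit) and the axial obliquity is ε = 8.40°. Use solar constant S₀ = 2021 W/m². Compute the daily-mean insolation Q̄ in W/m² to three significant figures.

Solar longitude: λ_s = 360° × (114 − 79)/320.10 = 39.363°.
sin δ = sin 8.40° × sin 39.363° = 0.09265, so δ = +5.316°.
cos H₀ = −tan(+44.2°) tan(+5.316°) = -0.0905, H₀ = 1.6614 rad.
Bracket: H₀ sin φ sin δ + cos φ cos δ sin H₀ = 1.6614×0.69717×0.09265 + 0.71691×0.99570×0.99590 = 0.107314 + 0.710901 = 0.818215.
Q̄ = (S₀/π) × [bracket] = (2021/π) × 0.818215 = 526.4 W/m².

Q̄ ≈ 526 W/m²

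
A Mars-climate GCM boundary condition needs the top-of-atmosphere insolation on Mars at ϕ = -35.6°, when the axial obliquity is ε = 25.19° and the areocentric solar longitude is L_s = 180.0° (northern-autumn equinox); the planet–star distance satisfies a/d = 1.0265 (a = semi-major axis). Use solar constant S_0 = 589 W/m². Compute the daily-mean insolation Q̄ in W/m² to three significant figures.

sin δ = sin 25.19° × sin 180.0° = 0.00000, so δ = +0.000°.
cos h₀ = −tan(-35.6°) tan(+0.000°) = 0.0000, h₀ = 1.5708 rad.
Bracket: h₀ sin ϕ sin δ + cos ϕ cos δ sin h₀ = 1.5708×-0.58212×0.00000 + 0.81310×1.00000×1.00000 = -0.000000 + 0.813100 = 0.813100.
Inverse-square distance factor (a/d)² = 1.0265² = 1.053702.
Q̄ = (S_0/π) × 1.053702 × [bracket] = (589/π) × 1.053702 × 0.813100 = 160.6 W/m².

Q̄ ≈ 161 W/m²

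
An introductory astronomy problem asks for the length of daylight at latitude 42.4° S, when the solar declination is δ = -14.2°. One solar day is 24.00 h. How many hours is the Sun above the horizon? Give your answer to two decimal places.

13.78 h

cos H₀ = −tan φ · tan δ = −tan(-42.4°) × tan(-14.200°) = -0.2311, so H₀ = 1.8040 rad = 103.36°.
Daylight = 2H₀/(2π) × 24.00 h = (1.8040/π) × 24.00 = 13.78 h.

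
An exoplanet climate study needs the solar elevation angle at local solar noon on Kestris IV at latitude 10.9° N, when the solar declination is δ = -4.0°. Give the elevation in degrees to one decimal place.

75.1°

At local noon the hour angle is zero, so the zenith angle equals |ϕ − δ| = |+10.9° − (-4.000°)| = 14.900°.
Elevation = 90° − 14.900° = 75.1°.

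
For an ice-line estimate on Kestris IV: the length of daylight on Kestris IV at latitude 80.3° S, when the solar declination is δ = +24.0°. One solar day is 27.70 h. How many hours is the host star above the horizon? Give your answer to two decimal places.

0.00 h

cos H₀ = −tan φ · tan δ = 2.6047 ≥ 1, so the host star never rises (polar night) and H₀ = 0.
Daylight = 2H₀/(2π) × 27.70 h = (0.0000/π) × 27.70 = 0.00 h.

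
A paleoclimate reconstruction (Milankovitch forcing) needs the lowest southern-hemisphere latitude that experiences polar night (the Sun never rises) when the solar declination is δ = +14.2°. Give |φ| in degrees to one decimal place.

|φ| = 75.8°

Polar night requires cos H₀ = −tan φ tan δ ≥ 1, i.e. tan φ tan δ ≤ −1.
The boundary is |tan φ| · |tan δ| = 1, so |φ| = 90° − |δ| = 90° − 14.2° = 75.8° in the southern hemisphere.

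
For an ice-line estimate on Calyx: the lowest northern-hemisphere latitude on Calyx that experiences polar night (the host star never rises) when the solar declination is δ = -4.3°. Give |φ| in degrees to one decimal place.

Polar night requires cos H₀ = −tan φ tan δ ≥ 1, i.e. tan φ tan δ ≤ −1.
The boundary is |tan φ| · |tan δ| = 1, so |φ| = 90° − |δ| = 90° − 4.3° = 85.7° in the northern hemisphere.

|φ| = 85.7°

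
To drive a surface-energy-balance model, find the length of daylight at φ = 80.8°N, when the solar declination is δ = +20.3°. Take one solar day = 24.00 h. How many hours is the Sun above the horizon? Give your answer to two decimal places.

Sunrise equation: cos H₀ = −tan φ · tan δ = -2.2839 ≤ −1, so the Sun never sets (polar day) and H₀ = π.
Daylight = 2H₀/(2π) × 24.00 h = (3.1416/π) × 24.00 = 24.00 h.

24.00 h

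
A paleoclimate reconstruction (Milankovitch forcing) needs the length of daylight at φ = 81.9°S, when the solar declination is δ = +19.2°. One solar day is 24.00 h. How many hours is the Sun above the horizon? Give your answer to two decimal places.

0.00 h

cos H₀ = −tan φ · tan δ = 2.4468 ≥ 1, so the Sun never rises (polar night) and H₀ = 0.
Daylight = 2H₀/(2π) × 24.00 h = (0.0000/π) × 24.00 = 0.00 h.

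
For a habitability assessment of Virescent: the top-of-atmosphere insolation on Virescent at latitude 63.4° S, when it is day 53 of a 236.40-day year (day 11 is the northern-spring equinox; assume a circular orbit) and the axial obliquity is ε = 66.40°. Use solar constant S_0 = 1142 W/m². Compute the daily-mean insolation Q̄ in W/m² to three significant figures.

Solar longitude: L_s = 360° × (53 − 11)/236.40 = 63.959°.
sin δ = sin 66.40° × sin 63.959° = 0.82334, so δ = +55.420°.
cos h₀ = −tan(-63.4°) tan(+55.420°) = 2.8969 ≥ 1 ⇒ polar night, h₀ = 0 and Q̄ = 0.

Q̄ ≈ 0.00 W/m²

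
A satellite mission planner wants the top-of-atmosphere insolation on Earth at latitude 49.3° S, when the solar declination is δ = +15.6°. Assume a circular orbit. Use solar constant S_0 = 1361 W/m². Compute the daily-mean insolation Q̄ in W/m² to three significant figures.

Q̄ ≈ 148 W/m²

cos h₀ = −tan(-49.3°) tan(+15.600°) = 0.3246, h₀ = 1.2402 rad.
Bracket: h₀ sin ϕ sin δ + cos ϕ cos δ sin h₀ = 1.2402×-0.75813×0.26892 + 0.65210×0.96316×0.94585 = -0.252847 + 0.594066 = 0.341219.
Q̄ = (S_0/π) × [bracket] = (1361/π) × 0.341219 = 147.8 W/m².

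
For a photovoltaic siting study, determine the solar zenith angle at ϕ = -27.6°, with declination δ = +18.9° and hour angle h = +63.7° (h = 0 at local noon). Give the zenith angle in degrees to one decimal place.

cos θ_z = sin ϕ sin δ + cos ϕ cos δ cos h = -0.150070 + 0.371482 = 0.221412.
θ_z = arccos(0.221412) = 77.2°.

θ_z = 77.2°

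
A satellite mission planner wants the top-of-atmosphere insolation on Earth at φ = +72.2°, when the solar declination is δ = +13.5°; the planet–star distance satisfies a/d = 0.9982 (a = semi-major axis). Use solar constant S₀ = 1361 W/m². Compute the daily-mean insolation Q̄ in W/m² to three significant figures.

Q̄ ≈ 317 W/m²

cos H₀ = −tan(+72.2°) tan(+13.500°) = -0.7478, H₀ = 2.4155 rad.
Bracket: H₀ sin φ sin δ + cos φ cos δ sin H₀ = 2.4155×0.95213×0.23345 + 0.30570×0.97237×0.66397 = 0.536905 + 0.197367 = 0.734272.
Inverse-square distance factor (a/d)² = 0.9982² = 0.996403.
Q̄ = (S₀/π) × 0.996403 × [bracket] = (1361/π) × 0.996403 × 0.734272 = 317.0 W/m².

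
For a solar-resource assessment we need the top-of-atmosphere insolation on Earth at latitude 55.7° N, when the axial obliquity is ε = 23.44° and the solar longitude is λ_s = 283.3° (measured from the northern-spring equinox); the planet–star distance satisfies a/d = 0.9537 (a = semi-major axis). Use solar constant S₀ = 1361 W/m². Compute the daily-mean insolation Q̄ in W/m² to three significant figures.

Solar declination: sin δ = sin ε · sin λ_s = sin 23.44° × sin 283.3° = -0.38712, so δ = -22.775°.
cos H₀ = −tan(+55.7°) tan(-22.775°) = 0.6155, H₀ = 0.9078 rad.
Bracket: H₀ sin φ sin δ + cos φ cos δ sin H₀ = 0.9078×0.82610×-0.38712 + 0.56353×0.92203×0.78815 = -0.290314 + 0.409516 = 0.119202.
Inverse-square distance factor (a/d)² = 0.9537² = 0.909544.
Q̄ = (S₀/π) × 0.909544 × [bracket] = (1361/π) × 0.909544 × 0.119202 = 46.97 W/m².

Q̄ ≈ 47.0 W/m²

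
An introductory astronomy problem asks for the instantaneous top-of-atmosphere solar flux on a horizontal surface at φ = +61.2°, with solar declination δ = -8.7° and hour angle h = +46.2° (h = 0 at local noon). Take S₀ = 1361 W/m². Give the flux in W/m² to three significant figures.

268 W/m²

cos θ_z = sin φ sin δ + cos φ cos δ cos h = -0.132551 + 0.329606 = 0.197055.
Flux = S₀ · cos θ_z = 1361 × 0.197055 = 268.2 W/m².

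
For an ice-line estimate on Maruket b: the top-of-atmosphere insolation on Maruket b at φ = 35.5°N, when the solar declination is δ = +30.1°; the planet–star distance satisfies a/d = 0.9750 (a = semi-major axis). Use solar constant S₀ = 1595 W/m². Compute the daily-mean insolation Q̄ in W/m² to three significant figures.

cos H₀ = −tan(+35.5°) tan(+30.100°) = -0.4135, H₀ = 1.9971 rad.
Bracket: H₀ sin φ sin δ + cos φ cos δ sin H₀ = 1.9971×0.58070×0.50151 + 0.81412×0.86515×0.91051 = 0.581609 + 0.641305 = 1.222914.
Inverse-square distance factor (a/d)² = 0.9750² = 0.950625.
Q̄ = (S₀/π) × 0.950625 × [bracket] = (1595/π) × 0.950625 × 1.222914 = 590.2 W/m².

Q̄ ≈ 590 W/m²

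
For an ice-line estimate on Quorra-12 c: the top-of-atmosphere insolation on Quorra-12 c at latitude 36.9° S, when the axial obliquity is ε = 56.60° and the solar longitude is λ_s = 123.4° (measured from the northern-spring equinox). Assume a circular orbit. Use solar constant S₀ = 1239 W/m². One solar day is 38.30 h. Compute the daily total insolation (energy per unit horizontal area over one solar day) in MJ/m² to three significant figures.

4.19 MJ/m²

Solar declination: sin δ = sin ε · sin λ_s = sin 56.60° × sin 123.4° = 0.69697, so δ = +44.184°.
cos H₀ = −tan(-36.9°) tan(+44.184°) = 0.7297, H₀ = 0.7528 rad.
Bracket: H₀ sin φ sin δ + cos φ cos δ sin H₀ = 0.7528×-0.60042×0.69697 + 0.79968×0.71710×0.68372 = -0.315028 + 0.392080 = 0.077052.
Q̄ = (S₀/π) × [bracket] = (1239/π) × 0.077052 = 30.388 W/m².
Daily total = Q̄ × 38.30 h × 3600 s/h = 30.388 × 38.30 × 3600 / 10⁶ = 4.190 MJ/m².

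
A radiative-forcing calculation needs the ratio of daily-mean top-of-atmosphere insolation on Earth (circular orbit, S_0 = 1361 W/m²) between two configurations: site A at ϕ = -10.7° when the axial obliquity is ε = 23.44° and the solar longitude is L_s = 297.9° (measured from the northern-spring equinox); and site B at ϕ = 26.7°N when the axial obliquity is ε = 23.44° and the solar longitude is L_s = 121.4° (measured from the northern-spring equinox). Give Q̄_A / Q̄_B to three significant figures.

Q̄_A / Q̄_B ≈ 0.937

— Configuration A (ϕ=-10.7°):
Solar declination: sin δ = sin ε · sin L_s = sin 23.44° × sin 297.9° = -0.35155, so δ = -20.582°.
cos h₀ = −tan(-10.7°) tan(-20.582°) = -0.0710, h₀ = 1.6418 rad.
Bracket: h₀ sin ϕ sin δ + cos ϕ cos δ sin h₀ = 1.6418×-0.18567×-0.35155 + 0.98261×0.93617×0.99748 = 0.107164 + 0.917572 = 1.024736.
Q̄ = (S_0/π) × [bracket] = (1361/π) × 1.024736 = 443.94 W/m².
— Configuration B (ϕ=+26.7°):
Solar declination: sin δ = sin ε · sin L_s = sin 23.44° × sin 121.4° = 0.33953, so δ = +19.848°.
cos h₀ = −tan(+26.7°) tan(+19.848°) = -0.1816, h₀ = 1.7534 rad.
Bracket: h₀ sin ϕ sin δ + cos ϕ cos δ sin h₀ = 1.7534×0.44932×0.33953 + 0.89337×0.94059×0.98338 = 0.267495 + 0.826329 = 1.093824.
Q̄ = (S_0/π) × [bracket] = (1361/π) × 1.093824 = 473.87 W/m².
Ratio Q̄_A / Q̄_B = 443.94 / 473.87 = 0.9368.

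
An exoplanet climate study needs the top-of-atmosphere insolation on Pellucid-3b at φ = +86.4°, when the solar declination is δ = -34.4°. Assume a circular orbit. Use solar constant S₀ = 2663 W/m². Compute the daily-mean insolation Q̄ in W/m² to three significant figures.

cos H₀ = −tan(+86.4°) tan(-34.400°) = 10.8832 ≥ 1 ⇒ polar night, H₀ = 0 and Q̄ = 0.

Q̄ ≈ 0.00 W/m²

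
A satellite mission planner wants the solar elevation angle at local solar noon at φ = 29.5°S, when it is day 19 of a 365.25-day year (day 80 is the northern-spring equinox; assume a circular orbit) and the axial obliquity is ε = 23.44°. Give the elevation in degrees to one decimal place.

80.7°

Solar longitude: λ_s = 360° × (19 − 80)/365.25 = -60.123°, i.e. -60.123° + 360° = 299.877°.
sin δ = sin 23.44° × sin 299.877° = -0.34492, so δ = -20.177°.
At local noon the hour angle is zero, so the zenith angle equals |φ − δ| = |-29.5° − (-20.177°)| = 9.323°.
Elevation = 90° − 9.323° = 80.7°.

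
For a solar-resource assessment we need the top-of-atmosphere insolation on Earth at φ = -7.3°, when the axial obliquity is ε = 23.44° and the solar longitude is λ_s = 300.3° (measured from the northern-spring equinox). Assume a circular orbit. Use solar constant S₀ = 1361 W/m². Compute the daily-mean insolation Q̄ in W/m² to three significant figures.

Solar declination: sin δ = sin ε · sin λ_s = sin 23.44° × sin 300.3° = -0.34345, so δ = -20.087°.
cos H₀ = −tan(-7.3°) tan(-20.087°) = -0.0468, H₀ = 1.6177 rad.
Bracket: H₀ sin φ sin δ + cos φ cos δ sin H₀ = 1.6177×-0.12706×-0.34345 + 0.99189×0.93917×0.99890 = 0.070594 + 0.930529 = 1.001123.
Q̄ = (S₀/π) × [bracket] = (1361/π) × 1.001123 = 433.7 W/m².

Q̄ ≈ 434 W/m²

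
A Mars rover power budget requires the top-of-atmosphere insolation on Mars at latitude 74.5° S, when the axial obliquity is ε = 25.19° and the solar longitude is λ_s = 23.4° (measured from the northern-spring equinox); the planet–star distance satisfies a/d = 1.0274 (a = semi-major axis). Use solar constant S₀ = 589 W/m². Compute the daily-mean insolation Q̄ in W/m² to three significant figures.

Solar declination: sin δ = sin ε · sin λ_s = sin 25.19° × sin 23.4° = 0.16903, so δ = +9.732°.
cos H₀ = −tan(-74.5°) tan(+9.732°) = 0.6184, H₀ = 0.9041 rad.
Bracket: H₀ sin φ sin δ + cos φ cos δ sin H₀ = 0.9041×-0.96363×0.16903 + 0.26724×0.98561×0.78585 = -0.147262 + 0.206989 = 0.059727.
Inverse-square distance factor (a/d)² = 1.0274² = 1.055551.
Q̄ = (S₀/π) × 1.055551 × [bracket] = (589/π) × 1.055551 × 0.059727 = 11.82 W/m².

Q̄ ≈ 11.8 W/m²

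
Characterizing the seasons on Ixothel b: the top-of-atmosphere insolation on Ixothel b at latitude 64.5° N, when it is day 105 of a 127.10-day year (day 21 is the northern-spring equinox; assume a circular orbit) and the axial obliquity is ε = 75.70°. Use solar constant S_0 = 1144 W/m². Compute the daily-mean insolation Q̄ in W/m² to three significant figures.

Solar longitude: L_s = 360° × (105 − 21)/127.10 = 237.923°.
sin δ = sin 75.70° × sin 237.923° = -0.82108, so δ = -55.193°.
cos h₀ = −tan(+64.5°) tan(-55.193°) = 3.0158 ≥ 1 ⇒ polar night, h₀ = 0 and Q̄ = 0.

Q̄ ≈ 0.00 W/m²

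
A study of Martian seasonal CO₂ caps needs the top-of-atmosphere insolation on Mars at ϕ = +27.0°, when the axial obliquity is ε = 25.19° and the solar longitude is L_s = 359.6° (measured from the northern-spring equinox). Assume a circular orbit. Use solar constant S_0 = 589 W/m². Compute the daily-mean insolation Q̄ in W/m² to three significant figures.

Q̄ ≈ 167 W/m²

Solar declination: sin δ = sin ε · sin L_s = sin 25.19° × sin 359.6° = -0.00297, so δ = -0.170°.
cos h₀ = −tan(+27.0°) tan(-0.170°) = 0.0015, h₀ = 1.5693 rad.
Bracket: h₀ sin ϕ sin δ + cos ϕ cos δ sin h₀ = 1.5693×0.45399×-0.00297 + 0.89101×1.00000×1.00000 = -0.002116 + 0.891010 = 0.888894.
Q̄ = (S_0/π) × [bracket] = (589/π) × 0.888894 = 166.7 W/m².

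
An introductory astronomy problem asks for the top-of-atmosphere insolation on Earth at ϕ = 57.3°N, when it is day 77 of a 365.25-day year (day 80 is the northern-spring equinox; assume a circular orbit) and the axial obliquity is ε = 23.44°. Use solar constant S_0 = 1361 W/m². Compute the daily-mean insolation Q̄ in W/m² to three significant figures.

Q̄ ≈ 222 W/m²

Solar longitude: L_s = 360° × (77 − 80)/365.25 = -2.957°, i.e. -2.957° + 360° = 357.043°.
sin δ = sin 23.44° × sin 357.043° = -0.02052, so δ = -1.176°.
cos h₀ = −tan(+57.3°) tan(-1.176°) = 0.0320, h₀ = 1.5388 rad.
Bracket: h₀ sin ϕ sin δ + cos ϕ cos δ sin h₀ = 1.5388×0.84151×-0.02052 + 0.54024×0.99979×0.99949 = -0.026572 + 0.539851 = 0.513279.
Q̄ = (S_0/π) × [bracket] = (1361/π) × 0.513279 = 222.4 W/m².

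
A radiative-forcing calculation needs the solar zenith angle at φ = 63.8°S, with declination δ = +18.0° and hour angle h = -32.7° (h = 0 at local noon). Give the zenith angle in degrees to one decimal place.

cos θ_z = sin φ sin δ + cos φ cos δ cos h = -0.277268 + 0.353348 = 0.076080.
θ_z = arccos(0.076080) = 85.6°.

θ_z = 85.6°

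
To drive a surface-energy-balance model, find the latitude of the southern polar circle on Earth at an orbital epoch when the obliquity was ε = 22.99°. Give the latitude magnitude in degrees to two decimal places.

67.01°

The polar circle is the lowest latitude that experiences at least one full rotation of continuous darkness at the northern-summer solstice; it lies at |φ| = 90° − ε = 90° − 22.99° = 67.01°.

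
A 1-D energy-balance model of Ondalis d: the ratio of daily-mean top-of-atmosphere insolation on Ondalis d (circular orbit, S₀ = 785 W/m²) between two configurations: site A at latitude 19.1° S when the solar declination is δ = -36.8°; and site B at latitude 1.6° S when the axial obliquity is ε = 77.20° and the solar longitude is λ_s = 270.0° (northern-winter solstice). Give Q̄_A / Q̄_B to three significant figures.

— Configuration A (φ=-19.1°):
cos H₀ = −tan(-19.1°) tan(-36.800°) = -0.2591, H₀ = 1.8328 rad.
Bracket: H₀ sin φ sin δ + cos φ cos δ sin H₀ = 1.8328×-0.32722×-0.59902 + 0.94495×0.80073×0.96586 = 0.359250 + 0.730818 = 1.090068.
Q̄ = (S₀/π) × [bracket] = (785/π) × 1.090068 = 272.38 W/m².
— Configuration B (φ=-1.6°):
Solar declination: sin δ = sin ε · sin λ_s = sin 77.20° × sin 270.0° = -0.97515, so δ = -77.200°.
cos H₀ = −tan(-1.6°) tan(-77.200°) = -0.1229, H₀ = 1.6941 rad.
Bracket: H₀ sin φ sin δ + cos φ cos δ sin H₀ = 1.6941×-0.02792×-0.97515 + 0.99961×0.22155×0.99241 = 0.046124 + 0.219783 = 0.265907.
Q̄ = (S₀/π) × [bracket] = (785/π) × 0.265907 = 66.443 W/m².
Ratio Q̄_A / Q̄_B = 272.38 / 66.443 = 4.099.

Q̄_A / Q̄_B ≈ 4.10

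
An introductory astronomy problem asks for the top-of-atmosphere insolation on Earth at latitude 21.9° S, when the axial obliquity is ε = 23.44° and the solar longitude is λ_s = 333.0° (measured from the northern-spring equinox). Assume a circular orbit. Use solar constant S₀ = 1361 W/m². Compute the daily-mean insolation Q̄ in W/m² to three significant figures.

Q̄ ≈ 442 W/m²

Solar declination: sin δ = sin ε · sin λ_s = sin 23.44° × sin 333.0° = -0.18059, so δ = -10.404°.
cos H₀ = −tan(-21.9°) tan(-10.404°) = -0.0738, H₀ = 1.6447 rad.
Bracket: H₀ sin φ sin δ + cos φ cos δ sin H₀ = 1.6447×-0.37299×-0.18059 + 0.92784×0.98356×0.99727 = 0.110784 + 0.910095 = 1.020879.
Q̄ = (S₀/π) × [bracket] = (1361/π) × 1.020879 = 442.3 W/m².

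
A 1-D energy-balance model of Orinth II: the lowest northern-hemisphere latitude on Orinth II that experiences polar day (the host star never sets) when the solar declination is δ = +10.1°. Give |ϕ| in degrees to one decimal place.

Polar day requires cos h₀ = −tan ϕ tan δ ≤ −1, i.e. tan ϕ tan δ ≥ 1.
The boundary is |tan ϕ| · |tan δ| = 1, so |ϕ| = 90° − |δ| = 90° − 10.1° = 79.9° in the northern hemisphere.

|ϕ| = 79.9°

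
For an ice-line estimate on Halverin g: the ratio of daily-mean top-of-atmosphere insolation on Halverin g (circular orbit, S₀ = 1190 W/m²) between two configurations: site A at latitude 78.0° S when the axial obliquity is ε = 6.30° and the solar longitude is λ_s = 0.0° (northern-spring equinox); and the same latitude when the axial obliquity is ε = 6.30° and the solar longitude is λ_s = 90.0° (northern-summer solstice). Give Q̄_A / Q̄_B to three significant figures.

Q̄_A / Q̄_B ≈ 3.12

— Configuration A (φ=-78.0°):
Solar declination: sin δ = sin ε · sin λ_s = sin 6.30° × sin 0.0° = 0.00000, so δ = +0.000°.
cos H₀ = −tan(-78.0°) tan(+0.000°) = 0.0000, H₀ = 1.5708 rad.
Bracket: H₀ sin φ sin δ + cos φ cos δ sin H₀ = 1.5708×-0.97815×0.00000 + 0.20791×1.00000×1.00000 = -0.000000 + 0.207910 = 0.207910.
Q̄ = (S₀/π) × [bracket] = (1190/π) × 0.207910 = 78.754 W/m².
— Configuration B (φ=-78.0°):
Solar declination: sin δ = sin ε · sin λ_s = sin 6.30° × sin 90.0° = 0.10973, so δ = +6.300°.
cos H₀ = −tan(-78.0°) tan(+6.300°) = 0.5194, H₀ = 1.0247 rad.
Bracket: H₀ sin φ sin δ + cos φ cos δ sin H₀ = 1.0247×-0.97815×0.10973 + 0.20791×0.99396×0.85453 = -0.109984 + 0.176592 = 0.066608.
Q̄ = (S₀/π) × [bracket] = (1190/π) × 0.066608 = 25.230 W/m².
Ratio Q̄_A / Q̄_B = 78.754 / 25.230 = 3.121.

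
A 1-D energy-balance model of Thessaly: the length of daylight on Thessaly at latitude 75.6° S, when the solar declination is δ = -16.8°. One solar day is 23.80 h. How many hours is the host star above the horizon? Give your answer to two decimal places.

Sunrise equation: cos h₀ = −tan ϕ · tan δ = -1.1759 ≤ −1, so the host star never sets (polar day) and h₀ = π.
Daylight = 2h₀/(2π) × 23.80 h = (3.1416/π) × 23.80 = 23.80 h.

23.80 h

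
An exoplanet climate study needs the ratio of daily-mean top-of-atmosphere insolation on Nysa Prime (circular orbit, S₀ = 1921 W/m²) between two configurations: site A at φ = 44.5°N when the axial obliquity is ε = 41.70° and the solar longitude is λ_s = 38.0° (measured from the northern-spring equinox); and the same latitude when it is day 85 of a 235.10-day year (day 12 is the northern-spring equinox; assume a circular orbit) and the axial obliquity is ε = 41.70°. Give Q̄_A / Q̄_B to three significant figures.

Q̄_A / Q̄_B ≈ 0.822

— Configuration A (φ=+44.5°):
Solar declination: sin δ = sin ε · sin λ_s = sin 41.70° × sin 38.0° = 0.40956, so δ = +24.177°.
cos H₀ = −tan(+44.5°) tan(+24.177°) = -0.4412, H₀ = 2.0277 rad.
Bracket: H₀ sin φ sin δ + cos φ cos δ sin H₀ = 2.0277×0.70091×0.40956 + 0.71325×0.91228×0.89742 = 0.582081 + 0.583937 = 1.166018.
Q̄ = (S₀/π) × [bracket] = (1921/π) × 1.166018 = 712.99 W/m².
— Configuration B (φ=+44.5°):
Solar longitude: λ_s = 360° × (85 − 12)/235.10 = 111.782°.
sin δ = sin 41.70° × sin 111.782° = 0.61773, so δ = +38.151°.
cos H₀ = −tan(+44.5°) tan(+38.151°) = -0.7719, H₀ = 2.4527 rad.
Bracket: H₀ sin φ sin δ + cos φ cos δ sin H₀ = 2.4527×0.70091×0.61773 + 0.71325×0.78639×0.63569 = 1.061953 + 0.356554 = 1.418507.
Q̄ = (S₀/π) × [bracket] = (1921/π) × 1.418507 = 867.38 W/m².
Ratio Q̄_A / Q̄_B = 712.99 / 867.38 = 0.8220.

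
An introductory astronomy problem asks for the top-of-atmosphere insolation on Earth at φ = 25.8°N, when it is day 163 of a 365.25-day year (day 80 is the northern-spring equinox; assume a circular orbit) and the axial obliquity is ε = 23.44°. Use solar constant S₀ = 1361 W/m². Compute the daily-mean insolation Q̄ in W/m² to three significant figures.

Solar longitude: λ_s = 360° × (163 − 80)/365.25 = 81.807°.
sin δ = sin 23.44° × sin 81.807° = 0.39373, so δ = +23.187°.
cos H₀ = −tan(+25.8°) tan(+23.187°) = -0.2071, H₀ = 1.7794 rad.
Bracket: H₀ sin φ sin δ + cos φ cos δ sin H₀ = 1.7794×0.43523×0.39373 + 0.90032×0.91923×0.97833 = 0.304924 + 0.809667 = 1.114591.
Q̄ = (S₀/π) × [bracket] = (1361/π) × 1.114591 = 482.9 W/m².

Q̄ ≈ 483 W/m²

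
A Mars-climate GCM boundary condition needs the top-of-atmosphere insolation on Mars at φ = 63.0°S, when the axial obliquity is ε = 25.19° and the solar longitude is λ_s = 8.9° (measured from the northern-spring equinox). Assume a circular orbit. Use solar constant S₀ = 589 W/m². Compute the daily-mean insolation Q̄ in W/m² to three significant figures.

Solar declination: sin δ = sin ε · sin λ_s = sin 25.19° × sin 8.9° = 0.06585, so δ = +3.776°.
cos H₀ = −tan(-63.0°) tan(+3.776°) = 0.1295, H₀ = 1.4409 rad.
Bracket: H₀ sin φ sin δ + cos φ cos δ sin H₀ = 1.4409×-0.89101×0.06585 + 0.45399×0.99783×0.99158 = -0.084542 + 0.449191 = 0.364649.
Q̄ = (S₀/π) × [bracket] = (589/π) × 0.364649 = 68.37 W/m².

Q̄ ≈ 68.4 W/m²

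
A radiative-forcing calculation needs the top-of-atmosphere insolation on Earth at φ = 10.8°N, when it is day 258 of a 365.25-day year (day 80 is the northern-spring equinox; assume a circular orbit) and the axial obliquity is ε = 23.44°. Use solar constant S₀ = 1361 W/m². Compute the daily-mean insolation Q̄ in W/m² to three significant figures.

Solar longitude: λ_s = 360° × (258 − 80)/365.25 = 175.441°.
sin δ = sin 23.44° × sin 175.441° = 0.03162, so δ = +1.812°.
cos H₀ = −tan(+10.8°) tan(+1.812°) = -0.0060, H₀ = 1.5768 rad.
Bracket: H₀ sin φ sin δ + cos φ cos δ sin H₀ = 1.5768×0.18738×0.03162 + 0.98229×0.99950×0.99998 = 0.009342 + 0.981779 = 0.991121.
Q̄ = (S₀/π) × [bracket] = (1361/π) × 0.991121 = 429.4 W/m².

Q̄ ≈ 429 W/m²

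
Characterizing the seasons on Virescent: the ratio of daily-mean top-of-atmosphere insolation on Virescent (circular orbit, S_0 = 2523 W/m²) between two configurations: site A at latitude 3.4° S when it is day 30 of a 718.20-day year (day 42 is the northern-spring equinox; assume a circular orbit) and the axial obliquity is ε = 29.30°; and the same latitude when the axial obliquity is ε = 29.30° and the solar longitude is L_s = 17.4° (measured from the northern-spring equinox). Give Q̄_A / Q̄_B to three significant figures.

Q̄_A / Q̄_B ≈ 1.03

— Configuration A (ϕ=-3.4°):
Solar longitude: L_s = 360° × (30 − 42)/718.20 = -6.015°, i.e. -6.015° + 360° = 353.985°.
sin δ = sin 29.30° × sin 353.985° = -0.05128, so δ = -2.940°.
cos h₀ = −tan(-3.4°) tan(-2.940°) = -0.0031, h₀ = 1.5738 rad.
Bracket: h₀ sin ϕ sin δ + cos ϕ cos δ sin h₀ = 1.5738×-0.05931×-0.05128 + 0.99824×0.99868×1.00000 = 0.004787 + 0.996922 = 1.001709.
Q̄ = (S_0/π) × [bracket] = (2523/π) × 1.001709 = 804.47 W/m².
— Configuration B (ϕ=-3.4°):
Solar declination: sin δ = sin ε · sin L_s = sin 29.30° × sin 17.4° = 0.14635, so δ = +8.415°.
cos h₀ = −tan(-3.4°) tan(+8.415°) = 0.0088, h₀ = 1.5620 rad.
Bracket: h₀ sin ϕ sin δ + cos ϕ cos δ sin h₀ = 1.5620×-0.05931×0.14635 + 0.99824×0.98923×0.99996 = -0.013558 + 0.987449 = 0.973891.
Q̄ = (S_0/π) × [bracket] = (2523/π) × 0.973891 = 782.13 W/m².
Ratio Q̄_A / Q̄_B = 804.47 / 782.13 = 1.029.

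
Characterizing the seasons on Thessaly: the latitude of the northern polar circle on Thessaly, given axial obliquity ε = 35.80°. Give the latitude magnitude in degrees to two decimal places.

54.20°

The polar circle is the lowest latitude that experiences at least one full rotation of continuous daylight at the northern-summer solstice; it lies at |φ| = 90° − ε = 90° − 35.80° = 54.20°.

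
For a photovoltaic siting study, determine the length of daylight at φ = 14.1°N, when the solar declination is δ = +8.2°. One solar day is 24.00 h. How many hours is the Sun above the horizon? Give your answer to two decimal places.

12.28 h

cos H₀ = −tan φ · tan δ = −tan(+14.1°) × tan(+8.200°) = -0.0362, so H₀ = 1.6070 rad = 92.07°.
Daylight = 2H₀/(2π) × 24.00 h = (1.6070/π) × 24.00 = 12.28 h.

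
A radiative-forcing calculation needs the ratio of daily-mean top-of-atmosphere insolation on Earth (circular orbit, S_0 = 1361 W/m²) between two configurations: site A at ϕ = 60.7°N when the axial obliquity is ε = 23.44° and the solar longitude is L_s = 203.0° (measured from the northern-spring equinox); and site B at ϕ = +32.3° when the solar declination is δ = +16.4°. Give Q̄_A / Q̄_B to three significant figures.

— Configuration A (ϕ=+60.7°):
Solar declination: sin δ = sin ε · sin L_s = sin 23.44° × sin 203.0° = -0.15543, so δ = -8.942°.
cos h₀ = −tan(+60.7°) tan(-8.942°) = 0.2804, h₀ = 1.2866 rad.
Bracket: h₀ sin ϕ sin δ + cos ϕ cos δ sin h₀ = 1.2866×0.87207×-0.15543 + 0.48938×0.98785×0.95989 = -0.174393 + 0.464043 = 0.289650.
Q̄ = (S_0/π) × [bracket] = (1361/π) × 0.289650 = 125.48 W/m².
— Configuration B (ϕ=+32.3°):
cos h₀ = −tan(+32.3°) tan(+16.400°) = -0.1861, h₀ = 1.7579 rad.
Bracket: h₀ sin ϕ sin δ + cos ϕ cos δ sin h₀ = 1.7579×0.53435×0.28234 + 0.84526×0.95931×0.98254 = 0.265212 + 0.796709 = 1.061921.
Q̄ = (S_0/π) × [bracket] = (1361/π) × 1.061921 = 460.05 W/m².
Ratio Q̄_A / Q̄_B = 125.48 / 460.05 = 0.2728.

Q̄_A / Q̄_B ≈ 0.273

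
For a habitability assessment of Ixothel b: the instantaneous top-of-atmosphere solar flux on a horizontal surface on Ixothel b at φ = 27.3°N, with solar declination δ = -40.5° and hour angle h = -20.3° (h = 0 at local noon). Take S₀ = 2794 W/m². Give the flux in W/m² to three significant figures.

938 W/m²

cos θ_z = sin φ sin δ + cos φ cos δ cos h = -0.297869 + 0.633741 = 0.335872.
Flux = S₀ · cos θ_z = 2794 × 0.335872 = 938.4 W/m².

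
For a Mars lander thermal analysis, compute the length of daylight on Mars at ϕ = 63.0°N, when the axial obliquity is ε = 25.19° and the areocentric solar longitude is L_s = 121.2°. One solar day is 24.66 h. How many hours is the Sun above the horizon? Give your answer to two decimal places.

19.19 h

sin δ = sin 25.19° × sin 121.2° = 0.36406, so δ = +21.350°.
cos h₀ = −tan ϕ · tan δ = −tan(+63.0°) × tan(+21.350°) = -0.7672, so h₀ = 2.4452 rad = 140.10°.
Daylight = 2h₀/(2π) × 24.66 h = (2.4452/π) × 24.66 = 19.19 h.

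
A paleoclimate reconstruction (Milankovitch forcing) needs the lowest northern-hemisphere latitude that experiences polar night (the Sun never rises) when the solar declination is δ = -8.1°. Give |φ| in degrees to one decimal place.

Polar night requires cos H₀ = −tan φ tan δ ≥ 1, i.e. tan φ tan δ ≤ −1.
The boundary is |tan φ| · |tan δ| = 1, so |φ| = 90° − |δ| = 90° − 8.1° = 81.9° in the northern hemisphere.

|φ| = 81.9°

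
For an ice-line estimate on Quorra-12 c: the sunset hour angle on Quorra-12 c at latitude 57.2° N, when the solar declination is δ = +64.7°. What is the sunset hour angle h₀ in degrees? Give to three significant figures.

Sunrise equation: cos h₀ = −tan ϕ · tan δ = -3.2826 ≤ −1, so the host star never sets (polar day) and h₀ = π.

h₀ = 180°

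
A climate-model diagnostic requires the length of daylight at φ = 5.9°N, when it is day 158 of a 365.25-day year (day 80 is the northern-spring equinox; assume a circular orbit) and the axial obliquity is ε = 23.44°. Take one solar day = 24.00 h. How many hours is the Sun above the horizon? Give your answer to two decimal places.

Solar longitude: λ_s = 360° × (158 − 80)/365.25 = 76.879°.
sin δ = sin 23.44° × sin 76.879° = 0.38740, so δ = +22.793°.
cos H₀ = −tan φ · tan δ = −tan(+5.9°) × tan(+22.793°) = -0.0434, so H₀ = 1.6142 rad = 92.49°.
Daylight = 2H₀/(2π) × 24.00 h = (1.6142/π) × 24.00 = 12.33 h.

12.33 h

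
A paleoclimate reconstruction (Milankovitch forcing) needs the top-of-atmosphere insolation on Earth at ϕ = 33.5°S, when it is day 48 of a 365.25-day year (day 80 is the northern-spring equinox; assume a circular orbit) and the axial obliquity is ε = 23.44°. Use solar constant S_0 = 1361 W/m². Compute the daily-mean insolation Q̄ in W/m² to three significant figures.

Solar longitude: L_s = 360° × (48 − 80)/365.25 = -31.540°, i.e. -31.540° + 360° = 328.460°.
sin δ = sin 23.44° × sin 328.460° = -0.20808, so δ = -12.010°.
cos h₀ = −tan(-33.5°) tan(-12.010°) = -0.1408, h₀ = 1.7121 rad.
Bracket: h₀ sin ϕ sin δ + cos ϕ cos δ sin h₀ = 1.7121×-0.55194×-0.20808 + 0.83389×0.97811×0.99004 = 0.196631 + 0.807512 = 1.004143.
Q̄ = (S_0/π) × [bracket] = (1361/π) × 1.004143 = 435.0 W/m².

Q̄ ≈ 435 W/m²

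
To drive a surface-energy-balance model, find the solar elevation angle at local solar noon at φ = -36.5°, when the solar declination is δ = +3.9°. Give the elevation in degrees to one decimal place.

At local noon the hour angle is zero, so the zenith angle equals |φ − δ| = |-36.5° − (+3.900°)| = 40.400°.
Elevation = 90° − 40.400° = 49.6°.

49.6°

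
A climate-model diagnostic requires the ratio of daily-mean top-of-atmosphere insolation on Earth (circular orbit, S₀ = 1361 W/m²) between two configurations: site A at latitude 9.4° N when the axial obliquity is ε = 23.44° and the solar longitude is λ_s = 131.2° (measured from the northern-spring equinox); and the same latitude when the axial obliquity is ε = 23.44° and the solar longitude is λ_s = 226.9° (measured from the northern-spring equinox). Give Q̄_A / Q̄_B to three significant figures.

Q̄_A / Q̄_B ≈ 1.17

— Configuration A (φ=+9.4°):
Solar declination: sin δ = sin ε · sin λ_s = sin 23.44° × sin 131.2° = 0.29930, so δ = +17.416°.
cos H₀ = −tan(+9.4°) tan(+17.416°) = -0.0519, H₀ = 1.6227 rad.
Bracket: H₀ sin φ sin δ + cos φ cos δ sin H₀ = 1.6227×0.16333×0.29930 + 0.98657×0.95416×0.99865 = 0.079325 + 0.940075 = 1.019400.
Q̄ = (S₀/π) × [bracket] = (1361/π) × 1.019400 = 441.62 W/m².
— Configuration B (φ=+9.4°):
Solar declination: sin δ = sin ε · sin λ_s = sin 23.44° × sin 226.9° = -0.29045, so δ = -16.885°.
cos H₀ = −tan(+9.4°) tan(-16.885°) = 0.0502, H₀ = 1.5205 rad.
Bracket: H₀ sin φ sin δ + cos φ cos δ sin H₀ = 1.5205×0.16333×-0.29045 + 0.98657×0.95689×0.99874 = -0.072131 + 0.942849 = 0.870718.
Q̄ = (S₀/π) × [bracket] = (1361/π) × 0.870718 = 377.21 W/m².
Ratio Q̄_A / Q̄_B = 441.62 / 377.21 = 1.171.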